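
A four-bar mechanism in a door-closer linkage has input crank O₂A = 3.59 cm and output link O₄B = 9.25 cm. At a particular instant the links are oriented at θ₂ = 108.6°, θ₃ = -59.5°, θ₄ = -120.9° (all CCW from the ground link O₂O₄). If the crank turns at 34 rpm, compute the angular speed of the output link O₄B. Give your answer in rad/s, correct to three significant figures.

0.325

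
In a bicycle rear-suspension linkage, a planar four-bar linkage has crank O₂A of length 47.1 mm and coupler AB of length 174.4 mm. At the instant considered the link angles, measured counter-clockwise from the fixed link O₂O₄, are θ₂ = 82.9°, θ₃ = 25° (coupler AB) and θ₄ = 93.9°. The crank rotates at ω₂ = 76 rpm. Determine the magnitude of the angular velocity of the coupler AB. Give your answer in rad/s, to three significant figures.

0.440

ω₂ = 7.959 rad/s (from 76 rpm).
Differentiating the loop-closure r₂e^{iθ₂}+r₃e^{iθ₃}=r₁+r₄e^{iθ₄} gives r₂ω₂e^{iθ₂}+r₃ω₃e^{iθ₃}=r₄ω₄e^{iθ₄}.
Eliminating the other unknown: ω₃ = r₂ω₂ sin(θ₄−θ₂) / [r₃ sin(θ₃−θ₄)].
Numerator sine = +0.19081; denominator sine = -0.93295.
Result = 0.0471·7.959·(+0.19081) / (0.1744·(-0.93295)) = -0.4396 rad/s; magnitude 0.4396 rad/s.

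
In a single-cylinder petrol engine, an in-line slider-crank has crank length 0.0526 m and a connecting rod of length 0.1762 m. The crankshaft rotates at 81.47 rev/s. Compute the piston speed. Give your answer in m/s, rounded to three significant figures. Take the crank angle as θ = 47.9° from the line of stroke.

24.1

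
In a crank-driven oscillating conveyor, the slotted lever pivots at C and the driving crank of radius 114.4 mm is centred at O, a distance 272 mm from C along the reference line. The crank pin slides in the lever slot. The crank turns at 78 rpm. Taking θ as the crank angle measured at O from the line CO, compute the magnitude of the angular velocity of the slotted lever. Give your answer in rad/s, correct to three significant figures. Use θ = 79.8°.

1.55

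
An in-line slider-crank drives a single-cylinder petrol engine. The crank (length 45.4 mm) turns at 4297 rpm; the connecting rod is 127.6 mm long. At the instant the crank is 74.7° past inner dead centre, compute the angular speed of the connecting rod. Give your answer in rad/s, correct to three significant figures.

ω = 450 rad/s (converted from 4297 rpm).
The rod makes angle φ with the slider axis where L sinφ = r sinθ; differentiating, L cosφ·φ̇ = r ω cosθ.
L cosφ = √(L² − r² sin²θ) = 0.11985 m.
|ω_rod| = r ω |cosθ| / √(L² − r² sin²θ) = 0.0454·450·0.26387/0.11985 = 44.979 rad/s.

45.0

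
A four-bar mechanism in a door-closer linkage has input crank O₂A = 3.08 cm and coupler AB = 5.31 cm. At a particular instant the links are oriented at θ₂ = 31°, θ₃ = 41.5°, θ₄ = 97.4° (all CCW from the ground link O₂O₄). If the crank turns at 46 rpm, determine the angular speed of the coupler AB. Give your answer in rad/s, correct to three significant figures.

3.09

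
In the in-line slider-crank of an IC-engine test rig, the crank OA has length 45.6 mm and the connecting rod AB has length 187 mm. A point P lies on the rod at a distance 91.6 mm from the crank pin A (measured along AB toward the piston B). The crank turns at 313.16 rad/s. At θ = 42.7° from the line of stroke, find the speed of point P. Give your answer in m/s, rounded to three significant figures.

ω = 313.2 rad/s.  Crank-pin speed |V_A| = rω = 14.28 m/s, perpendicular to OA.
Rod angle: sinφ = −(r/L) sinθ ⇒ φ = -9.519°; ω_rod = −rω cosθ/√(L²−r²sin²θ) = -56.905 rad/s.
V_P = V_A + ω_rod × AP, with AP = 0.0916 m along the rod.
Components: V_Px = −rω sinθ − a·ω_rod·sinφ = -10.546 m/s;  V_Py = rω cosθ + a·ω_rod·cosφ = +5.354 m/s.
|V_P| = √(V_Px² + V_Py²) = 11.827 m/s.

11.8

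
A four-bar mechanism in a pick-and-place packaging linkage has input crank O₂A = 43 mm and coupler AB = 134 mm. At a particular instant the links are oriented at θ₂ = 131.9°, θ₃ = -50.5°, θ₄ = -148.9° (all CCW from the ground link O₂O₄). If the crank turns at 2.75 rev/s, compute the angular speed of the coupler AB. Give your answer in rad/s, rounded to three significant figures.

5.51

ω₂ = 17.28 rad/s (from 2.75 rev/s).
Differentiating the loop-closure r₂e^{iθ₂}+r₃e^{iθ₃}=r₁+r₄e^{iθ₄} gives r₂ω₂e^{iθ₂}+r₃ω₃e^{iθ₃}=r₄ω₄e^{iθ₄}.
Eliminating the other unknown: ω₃ = r₂ω₂ sin(θ₄−θ₂) / [r₃ sin(θ₃−θ₄)].
Numerator sine = +0.98229; denominator sine = +0.98927.
Result = 0.043·17.28·(+0.98229) / (0.134·(+0.98927)) = +5.5055 rad/s; magnitude 5.5055 rad/s.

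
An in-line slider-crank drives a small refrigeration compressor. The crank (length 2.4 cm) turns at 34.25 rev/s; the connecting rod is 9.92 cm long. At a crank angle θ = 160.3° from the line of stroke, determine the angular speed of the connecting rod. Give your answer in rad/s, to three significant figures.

ω = 215.2 rad/s (converted from 34.25 rev/s).
The rod makes angle φ with the slider axis where L sinφ = r sinθ; differentiating, L cosφ·φ̇ = r ω cosθ.
L cosφ = √(L² − r² sin²θ) = 0.09887 m.
|ω_rod| = r ω |cosθ| / √(L² − r² sin²θ) = 0.024·215.2·0.94147/0.09887 = 49.181 rad/s.

49.2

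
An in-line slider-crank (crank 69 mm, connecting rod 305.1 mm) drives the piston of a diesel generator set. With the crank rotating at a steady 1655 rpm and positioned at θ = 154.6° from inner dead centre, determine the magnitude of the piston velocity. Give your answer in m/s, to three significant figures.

ω = 2π·1655/60 = 173.3 rad/s
For an in-line slider-crank, x = r cosθ + √(L² − r² sin²θ), so v = −rω sinθ·[1 + r cosθ/√(L² − r² sin²θ)].
With r = 0.069 m, L = 0.3051 m, θ = 154.6°: √(L² − r² sin²θ) = 0.30366 m.
v = −0.069·173.3·0.42894·[1 + 0.069·-0.90334/0.30366] = -4.0765 m/s.
|v| = 4.0765 m/s.

4.08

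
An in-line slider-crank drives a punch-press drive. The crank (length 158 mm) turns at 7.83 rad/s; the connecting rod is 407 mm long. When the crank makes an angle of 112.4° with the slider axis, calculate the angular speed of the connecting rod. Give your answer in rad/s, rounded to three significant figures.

ω = 7.83 rad/s
The rod makes angle φ with the slider axis where L sinφ = r sinθ; differentiating, L cosφ·φ̇ = r ω cosθ.
L cosφ = √(L² − r² sin²θ) = 0.37988 m.
|ω_rod| = r ω |cosθ| / √(L² − r² sin²θ) = 0.158·7.83·0.38107/0.37988 = 1.241 rad/s.

1.24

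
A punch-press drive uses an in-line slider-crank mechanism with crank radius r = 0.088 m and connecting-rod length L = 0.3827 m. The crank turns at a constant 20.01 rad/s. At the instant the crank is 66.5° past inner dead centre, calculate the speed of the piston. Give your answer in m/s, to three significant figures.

ω = 20.01 rad/s
For an in-line slider-crank, x = r cosθ + √(L² − r² sin²θ), so v = −rω sinθ·[1 + r cosθ/√(L² − r² sin²θ)].
With r = 0.088 m, L = 0.3827 m, θ = 66.5°: √(L² − r² sin²θ) = 0.37409 m.
v = −0.088·20.01·0.91706·[1 + 0.088·0.39875/0.37409] = -1.7663 m/s.
|v| = 1.7663 m/s.

1.77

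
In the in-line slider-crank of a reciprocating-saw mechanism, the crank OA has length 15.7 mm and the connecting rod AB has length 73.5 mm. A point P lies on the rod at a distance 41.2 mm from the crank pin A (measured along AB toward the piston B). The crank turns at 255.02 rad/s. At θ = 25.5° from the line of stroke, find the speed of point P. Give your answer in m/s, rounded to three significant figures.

ω = 255 rad/s.  Crank-pin speed |V_A| = rω = 4.0038 m/s, perpendicular to OA.
Rod angle: sinφ = −(r/L) sinθ ⇒ φ = -5.276°; ω_rod = −rω cosθ/√(L²−r²sin²θ) = -49.376 rad/s.
V_P = V_A + ω_rod × AP, with AP = 0.0412 m along the rod.
Components: V_Px = −rω sinθ − a·ω_rod·sinφ = -1.9108 m/s;  V_Py = rω cosθ + a·ω_rod·cosφ = +1.5881 m/s.
|V_P| = √(V_Px² + V_Py²) = 2.4846 m/s.

2.48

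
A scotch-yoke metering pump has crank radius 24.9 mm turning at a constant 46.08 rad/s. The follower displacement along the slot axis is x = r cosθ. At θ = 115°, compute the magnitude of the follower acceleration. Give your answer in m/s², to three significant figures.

ω = 46.08 rad/s
x = r cosθ ⇒ ẍ = −rω² cosθ (ω constant).
|a| = rω²|cosθ| = 0.0249·(46.08)²·|cos 115°| = 22.345 m/s².

22.3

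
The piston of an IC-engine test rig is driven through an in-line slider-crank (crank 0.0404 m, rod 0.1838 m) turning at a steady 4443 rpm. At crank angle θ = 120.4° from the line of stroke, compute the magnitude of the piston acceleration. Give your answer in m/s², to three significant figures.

ω = 2π·4443/60 = 465.3 rad/s
x(θ) = r cosθ + √(L² − r² sin²θ); with ω constant, a = ω²·d²x/dθ².
d²x/dθ² = −r cosθ − r²(cos2θ)/√u − r⁴ sin²2θ/(4u^{3/2}),  u = L² − r² sin²θ = 0.0325682 m².
Substituting r = 0.0404 m, L = 0.1838 m, θ = 120.4°: d²x/dθ² = +0.02477 m.
a = ω²·d²x/dθ² = (465.3)²·(+0.02477) = +5362 m/s²;  |a| = 5362 m/s².

5360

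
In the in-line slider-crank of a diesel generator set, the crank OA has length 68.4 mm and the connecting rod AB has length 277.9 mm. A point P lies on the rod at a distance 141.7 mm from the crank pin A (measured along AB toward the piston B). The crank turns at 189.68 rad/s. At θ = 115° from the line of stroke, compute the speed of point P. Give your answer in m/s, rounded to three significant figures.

11.4

ω = 189.7 rad/s.  Crank-pin speed |V_A| = rω = 12.974 m/s, perpendicular to OA.
Rod angle: sinφ = −(r/L) sinθ ⇒ φ = -12.889°; ω_rod = −rω cosθ/√(L²−r²sin²θ) = +20.24 rad/s.
V_P = V_A + ω_rod × AP, with AP = 0.1417 m along the rod.
Components: V_Px = −rω sinθ − a·ω_rod·sinφ = -11.119 m/s;  V_Py = rω cosθ + a·ω_rod·cosφ = -2.6873 m/s.
|V_P| = √(V_Px² + V_Py²) = 11.439 m/s.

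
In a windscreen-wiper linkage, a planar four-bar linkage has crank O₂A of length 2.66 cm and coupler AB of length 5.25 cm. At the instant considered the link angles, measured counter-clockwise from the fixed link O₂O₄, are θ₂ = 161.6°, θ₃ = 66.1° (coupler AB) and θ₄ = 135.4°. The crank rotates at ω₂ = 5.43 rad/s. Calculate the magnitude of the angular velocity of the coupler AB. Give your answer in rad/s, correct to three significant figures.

1.30

ω₂ = 5.43 rad/s
Differentiating the loop-closure r₂e^{iθ₂}+r₃e^{iθ₃}=r₁+r₄e^{iθ₄} gives r₂ω₂e^{iθ₂}+r₃ω₃e^{iθ₃}=r₄ω₄e^{iθ₄}.
Eliminating the other unknown: ω₃ = r₂ω₂ sin(θ₄−θ₂) / [r₃ sin(θ₃−θ₄)].
Numerator sine = -0.44151; denominator sine = -0.93544.
Result = 0.0266·5.43·(-0.44151) / (0.0525·(-0.93544)) = +1.2985 rad/s; magnitude 1.2985 rad/s.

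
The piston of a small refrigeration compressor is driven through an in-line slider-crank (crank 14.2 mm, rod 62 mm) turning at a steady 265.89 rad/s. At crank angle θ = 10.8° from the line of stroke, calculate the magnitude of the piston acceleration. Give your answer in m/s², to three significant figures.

ω = 265.9 rad/s
x(θ) = r cosθ + √(L² − r² sin²θ); with ω constant, a = ω²·d²x/dθ².
d²x/dθ² = −r cosθ − r²(cos2θ)/√u − r⁴ sin²2θ/(4u^{3/2}),  u = L² − r² sin²θ = 0.00383692 m².
Substituting r = 0.0142 m, L = 0.062 m, θ = 10.8°: d²x/dθ² = -0.016981 m.
a = ω²·d²x/dθ² = (265.9)²·(-0.016981) = -1200.5 m/s²;  |a| = 1200.5 m/s².

1200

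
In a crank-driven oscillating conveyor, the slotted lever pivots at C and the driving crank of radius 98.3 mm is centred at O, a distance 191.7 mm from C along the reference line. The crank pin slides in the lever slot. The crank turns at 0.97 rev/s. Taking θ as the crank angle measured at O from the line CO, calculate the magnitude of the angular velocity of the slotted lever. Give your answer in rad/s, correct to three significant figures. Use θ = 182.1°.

ω = 6.095 rad/s (from 0.97 rev/s).
Crank pin A relative to C: A = (d + r cosθ, r sinθ); lever angle φ = atan2(r sinθ, d + r cosθ).
Differentiating tanφ: φ̇ = rω(d cosθ + r)/(d² + r² + 2dr cosθ).
d² + r² + 2dr cosθ = |CA|² = 0.00874887 m²;  d cosθ + r = -0.093271 m.
|ω_lever| = |0.0983·6.095·-0.093271| / 0.00874887 = 6.3871 rad/s.

6.39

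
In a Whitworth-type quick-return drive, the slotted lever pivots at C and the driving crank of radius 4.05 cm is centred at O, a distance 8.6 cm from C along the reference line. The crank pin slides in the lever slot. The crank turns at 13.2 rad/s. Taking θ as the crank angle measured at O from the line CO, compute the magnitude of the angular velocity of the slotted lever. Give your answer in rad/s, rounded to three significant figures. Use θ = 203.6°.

7.72

ω = 13.2 rad/s
Crank pin A relative to C: A = (d + r cosθ, r sinθ); lever angle φ = atan2(r sinθ, d + r cosθ).
Differentiating tanφ: φ̇ = rω(d cosθ + r)/(d² + r² + 2dr cosθ).
d² + r² + 2dr cosθ = |CA|² = 0.00265287 m²;  d cosθ + r = -0.038307 m.
|ω_lever| = |0.0405·13.2·-0.038307| / 0.00265287 = 7.7196 rad/s.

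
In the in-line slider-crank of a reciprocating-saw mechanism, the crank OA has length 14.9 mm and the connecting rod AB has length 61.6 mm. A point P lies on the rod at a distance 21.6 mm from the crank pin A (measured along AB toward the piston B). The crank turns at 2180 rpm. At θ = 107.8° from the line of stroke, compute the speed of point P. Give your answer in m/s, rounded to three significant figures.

3.22

ω = 228.3 rad/s.  Crank-pin speed |V_A| = rω = 3.4015 m/s, perpendicular to OA.
Rod angle: sinφ = −(r/L) sinθ ⇒ φ = -13.315°; ω_rod = −rω cosθ/√(L²−r²sin²θ) = +17.347 rad/s.
V_P = V_A + ω_rod × AP, with AP = 0.0216 m along the rod.
Components: V_Px = −rω sinθ − a·ω_rod·sinφ = -3.1524 m/s;  V_Py = rω cosθ + a·ω_rod·cosφ = -0.67521 m/s.
|V_P| = √(V_Px² + V_Py²) = 3.2239 m/s.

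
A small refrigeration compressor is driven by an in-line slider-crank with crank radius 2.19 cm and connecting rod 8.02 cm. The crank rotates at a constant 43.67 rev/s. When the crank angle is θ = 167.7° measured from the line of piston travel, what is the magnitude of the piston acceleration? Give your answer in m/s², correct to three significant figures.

ω = 2π·43.7 = 274.4 rad/s
x(θ) = r cosθ + √(L² − r² sin²θ); with ω constant, a = ω²·d²x/dθ².
d²x/dθ² = −r cosθ − r²(cos2θ)/√u − r⁴ sin²2θ/(4u^{3/2}),  u = L² − r² sin²θ = 0.00641027 m².
Substituting r = 0.0219 m, L = 0.0802 m, θ = 167.7°: d²x/dθ² = +0.015931 m.
a = ω²·d²x/dθ² = (274.4)²·(+0.015931) = +1199.4 m/s²;  |a| = 1199.4 m/s².

1200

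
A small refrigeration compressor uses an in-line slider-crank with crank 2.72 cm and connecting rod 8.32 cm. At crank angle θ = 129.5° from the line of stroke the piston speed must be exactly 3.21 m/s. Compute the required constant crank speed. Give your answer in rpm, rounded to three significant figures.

1860

For an in-line slider-crank, |v_piston| = rω|sinθ|·[1 + r cosθ/√(L² − r² sin²θ)].
With r = 0.0272 m, L = 0.0832 m, θ = 129.5°: the bracketed kinematic factor |dx/dθ| = 0.016478 m.
ω = v/|dx/dθ| = 3.21/0.016478 = 194.81 rad/s.
N = 60ω/(2π) = 1860.3 rpm.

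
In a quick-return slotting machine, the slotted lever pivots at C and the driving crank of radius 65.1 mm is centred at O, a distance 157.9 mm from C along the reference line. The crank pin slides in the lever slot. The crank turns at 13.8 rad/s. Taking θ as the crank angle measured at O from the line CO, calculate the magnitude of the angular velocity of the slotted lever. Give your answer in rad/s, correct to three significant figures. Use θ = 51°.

ω = 13.8 rad/s
Crank pin A relative to C: A = (d + r cosθ, r sinθ); lever angle φ = atan2(r sinθ, d + r cosθ).
Differentiating tanφ: φ̇ = rω(d cosθ + r)/(d² + r² + 2dr cosθ).
d² + r² + 2dr cosθ = |CA|² = 0.0421084 m²;  d cosθ + r = +0.16447 m.
|ω_lever| = |0.0651·13.8·+0.16447| / 0.0421084 = 3.509 rad/s.

3.51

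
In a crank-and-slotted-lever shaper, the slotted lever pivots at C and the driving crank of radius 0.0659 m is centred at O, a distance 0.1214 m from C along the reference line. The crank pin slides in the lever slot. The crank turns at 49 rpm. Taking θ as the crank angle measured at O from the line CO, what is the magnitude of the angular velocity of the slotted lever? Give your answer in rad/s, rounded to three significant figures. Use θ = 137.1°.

ω = 5.131 rad/s (from 49 rpm).
Crank pin A relative to C: A = (d + r cosθ, r sinθ); lever angle φ = atan2(r sinθ, d + r cosθ).
Differentiating tanφ: φ̇ = rω(d cosθ + r)/(d² + r² + 2dr cosθ).
d² + r² + 2dr cosθ = |CA|² = 0.0073597 m²;  d cosθ + r = -0.023031 m.
|ω_lever| = |0.0659·5.131·-0.023031| / 0.0073597 = 1.0582 rad/s.

1.06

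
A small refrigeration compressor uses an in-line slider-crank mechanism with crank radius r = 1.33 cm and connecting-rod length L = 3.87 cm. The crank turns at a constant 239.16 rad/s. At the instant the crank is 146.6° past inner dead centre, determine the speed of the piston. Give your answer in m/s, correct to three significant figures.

ω = 239.2 rad/s
For an in-line slider-crank, x = r cosθ + √(L² − r² sin²θ), so v = −rω sinθ·[1 + r cosθ/√(L² − r² sin²θ)].
With r = 0.0133 m, L = 0.0387 m, θ = 146.6°: √(L² − r² sin²θ) = 0.038001 m.
v = −0.0133·239.2·0.55048·[1 + 0.0133·-0.83485/0.038001] = -1.2394 m/s.
|v| = 1.2394 m/s.

1.24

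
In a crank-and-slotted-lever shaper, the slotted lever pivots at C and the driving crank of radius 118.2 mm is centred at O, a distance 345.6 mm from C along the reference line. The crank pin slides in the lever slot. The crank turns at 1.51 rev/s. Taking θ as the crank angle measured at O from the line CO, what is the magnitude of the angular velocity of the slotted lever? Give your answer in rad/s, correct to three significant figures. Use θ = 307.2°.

2.01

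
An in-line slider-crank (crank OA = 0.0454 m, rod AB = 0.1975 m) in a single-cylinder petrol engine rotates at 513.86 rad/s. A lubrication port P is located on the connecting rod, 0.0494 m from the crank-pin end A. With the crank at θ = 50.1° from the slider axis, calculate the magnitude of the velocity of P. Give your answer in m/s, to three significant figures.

21.7

ω = 513.9 rad/s.  Crank-pin speed |V_A| = rω = 23.329 m/s, perpendicular to OA.
Rod angle: sinφ = −(r/L) sinθ ⇒ φ = -10.157°; ω_rod = −rω cosθ/√(L²−r²sin²θ) = -76.976 rad/s.
V_P = V_A + ω_rod × AP, with AP = 0.0494 m along the rod.
Components: V_Px = −rω sinθ − a·ω_rod·sinφ = -18.568 m/s;  V_Py = rω cosθ + a·ω_rod·cosφ = +11.222 m/s.
|V_P| = √(V_Px² + V_Py²) = 21.695 m/s.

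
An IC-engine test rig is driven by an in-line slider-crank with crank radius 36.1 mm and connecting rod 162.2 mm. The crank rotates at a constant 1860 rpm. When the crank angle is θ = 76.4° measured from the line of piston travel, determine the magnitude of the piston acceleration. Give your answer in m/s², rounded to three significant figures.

ω = 2π·1860/60 = 194.8 rad/s
x(θ) = r cosθ + √(L² − r² sin²θ); with ω constant, a = ω²·d²x/dθ².
d²x/dθ² = −r cosθ − r²(cos2θ)/√u − r⁴ sin²2θ/(4u^{3/2}),  u = L² − r² sin²θ = 0.0250777 m².
Substituting r = 0.0361 m, L = 0.1622 m, θ = 76.4°: d²x/dθ² = -0.0011916 m.
a = ω²·d²x/dθ² = (194.8)²·(-0.0011916) = -45.206 m/s²;  |a| = 45.206 m/s².

45.2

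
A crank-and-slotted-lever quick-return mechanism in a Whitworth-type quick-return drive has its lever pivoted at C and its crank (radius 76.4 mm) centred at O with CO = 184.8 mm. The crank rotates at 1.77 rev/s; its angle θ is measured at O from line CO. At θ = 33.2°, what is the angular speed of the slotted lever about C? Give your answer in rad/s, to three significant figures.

3.09

ω = 11.12 rad/s (from 1.77 rev/s).
Crank pin A relative to C: A = (d + r cosθ, r sinθ); lever angle φ = atan2(r sinθ, d + r cosθ).
Differentiating tanφ: φ̇ = rω(d cosθ + r)/(d² + r² + 2dr cosθ).
d² + r² + 2dr cosθ = |CA|² = 0.0636161 m²;  d cosθ + r = +0.23103 m.
|ω_lever| = |0.0764·11.12·+0.23103| / 0.0636161 = 3.0857 rad/s.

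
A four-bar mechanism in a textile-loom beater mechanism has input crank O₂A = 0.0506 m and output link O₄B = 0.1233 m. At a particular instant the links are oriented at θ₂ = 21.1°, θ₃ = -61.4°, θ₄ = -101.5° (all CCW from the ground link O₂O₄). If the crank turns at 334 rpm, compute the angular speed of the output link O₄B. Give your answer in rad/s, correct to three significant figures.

22.1

ω₂ = 34.98 rad/s (from 334 rpm).
Differentiating the loop-closure r₂e^{iθ₂}+r₃e^{iθ₃}=r₁+r₄e^{iθ₄} gives r₂ω₂e^{iθ₂}+r₃ω₃e^{iθ₃}=r₄ω₄e^{iθ₄}.
Eliminating the other unknown: ω₄ = r₂ω₂ sin(θ₂−θ₃) / [r₄ sin(θ₄−θ₃)].
Numerator sine = +0.99144; denominator sine = -0.64412.
Result = 0.0506·34.98·(+0.99144) / (0.1233·(-0.64412)) = -22.093 rad/s; magnitude 22.093 rad/s.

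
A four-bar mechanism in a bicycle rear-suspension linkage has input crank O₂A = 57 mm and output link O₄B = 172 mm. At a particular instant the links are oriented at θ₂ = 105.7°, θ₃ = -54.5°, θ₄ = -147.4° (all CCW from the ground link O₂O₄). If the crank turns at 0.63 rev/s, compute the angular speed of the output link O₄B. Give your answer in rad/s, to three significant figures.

0.445

ω₂ = 3.958 rad/s (from 0.63 rev/s).
Differentiating the loop-closure r₂e^{iθ₂}+r₃e^{iθ₃}=r₁+r₄e^{iθ₄} gives r₂ω₂e^{iθ₂}+r₃ω₃e^{iθ₃}=r₄ω₄e^{iθ₄}.
Eliminating the other unknown: ω₄ = r₂ω₂ sin(θ₂−θ₃) / [r₄ sin(θ₄−θ₃)].
Numerator sine = +0.33874; denominator sine = -0.99872.
Result = 0.057·3.958·(+0.33874) / (0.172·(-0.99872)) = -0.44493 rad/s; magnitude 0.44493 rad/s.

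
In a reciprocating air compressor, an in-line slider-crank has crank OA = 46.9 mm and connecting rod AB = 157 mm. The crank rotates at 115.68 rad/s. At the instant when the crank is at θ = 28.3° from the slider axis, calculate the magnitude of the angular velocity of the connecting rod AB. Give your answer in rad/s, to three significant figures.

ω = 115.7 rad/s
The rod makes angle φ with the slider axis where L sinφ = r sinθ; differentiating, L cosφ·φ̇ = r ω cosθ.
L cosφ = √(L² − r² sin²θ) = 0.15542 m.
|ω_rod| = r ω |cosθ| / √(L² − r² sin²θ) = 0.0469·115.7·0.88048/0.15542 = 30.736 rad/s.

30.7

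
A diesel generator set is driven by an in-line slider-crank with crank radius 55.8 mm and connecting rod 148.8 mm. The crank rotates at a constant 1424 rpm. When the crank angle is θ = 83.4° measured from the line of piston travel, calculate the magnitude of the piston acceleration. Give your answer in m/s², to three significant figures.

344

ω = 2π·1424/60 = 149.1 rad/s
x(θ) = r cosθ + √(L² − r² sin²θ); with ω constant, a = ω²·d²x/dθ².
d²x/dθ² = −r cosθ − r²(cos2θ)/√u − r⁴ sin²2θ/(4u^{3/2}),  u = L² − r² sin²θ = 0.0190689 m².
Substituting r = 0.0558 m, L = 0.1488 m, θ = 83.4°: d²x/dθ² = +0.015491 m.
a = ω²·d²x/dθ² = (149.1)²·(+0.015491) = +344.47 m/s²;  |a| = 344.47 m/s².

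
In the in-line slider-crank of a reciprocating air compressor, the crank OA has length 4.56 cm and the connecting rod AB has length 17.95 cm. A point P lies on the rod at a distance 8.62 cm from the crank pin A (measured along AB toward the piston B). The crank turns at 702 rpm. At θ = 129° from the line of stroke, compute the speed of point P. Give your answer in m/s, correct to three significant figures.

2.64

ω = 73.51 rad/s.  Crank-pin speed |V_A| = rω = 3.3522 m/s, perpendicular to OA.
Rod angle: sinφ = −(r/L) sinθ ⇒ φ = -11.386°; ω_rod = −rω cosθ/√(L²−r²sin²θ) = +11.989 rad/s.
V_P = V_A + ω_rod × AP, with AP = 0.0862 m along the rod.
Components: V_Px = −rω sinθ − a·ω_rod·sinφ = -2.4011 m/s;  V_Py = rω cosθ + a·ω_rod·cosφ = -1.0965 m/s.
|V_P| = √(V_Px² + V_Py²) = 2.6397 m/s.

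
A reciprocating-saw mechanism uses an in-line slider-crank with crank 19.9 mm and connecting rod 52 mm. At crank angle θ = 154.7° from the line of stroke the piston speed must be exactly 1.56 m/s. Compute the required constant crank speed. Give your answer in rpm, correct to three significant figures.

2700

For an in-line slider-crank, |v_piston| = rω|sinθ|·[1 + r cosθ/√(L² − r² sin²θ)].
With r = 0.0199 m, L = 0.052 m, θ = 154.7°: the bracketed kinematic factor |dx/dθ| = 0.0055219 m.
ω = v/|dx/dθ| = 1.56/0.0055219 = 282.51 rad/s.
N = 60ω/(2π) = 2697.8 rpm.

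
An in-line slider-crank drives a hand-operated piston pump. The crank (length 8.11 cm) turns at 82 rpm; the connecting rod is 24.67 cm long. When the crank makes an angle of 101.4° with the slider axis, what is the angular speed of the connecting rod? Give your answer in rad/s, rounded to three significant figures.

ω = 8.587 rad/s (converted from 82 rpm).
The rod makes angle φ with the slider axis where L sinφ = r sinθ; differentiating, L cosφ·φ̇ = r ω cosθ.
L cosφ = √(L² − r² sin²θ) = 0.23354 m.
|ω_rod| = r ω |cosθ| / √(L² − r² sin²θ) = 0.0811·8.587·0.19766/0.23354 = 0.58941 rad/s.

0.589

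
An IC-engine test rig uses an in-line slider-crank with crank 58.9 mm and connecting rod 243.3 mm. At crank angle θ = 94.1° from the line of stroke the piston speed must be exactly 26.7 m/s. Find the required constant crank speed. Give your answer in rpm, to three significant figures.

For an in-line slider-crank, |v_piston| = rω|sinθ|·[1 + r cosθ/√(L² − r² sin²θ)].
With r = 0.0589 m, L = 0.2433 m, θ = 94.1°: the bracketed kinematic factor |dx/dθ| = 0.057701 m.
ω = v/|dx/dθ| = 26.7/0.057701 = 462.73 rad/s.
N = 60ω/(2π) = 4418.7 rpm.

4420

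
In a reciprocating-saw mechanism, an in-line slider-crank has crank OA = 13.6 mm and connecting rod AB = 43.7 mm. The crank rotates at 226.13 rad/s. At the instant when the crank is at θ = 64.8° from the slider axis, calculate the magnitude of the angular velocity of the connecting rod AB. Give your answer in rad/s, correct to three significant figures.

31.2

ω = 226.1 rad/s
The rod makes angle φ with the slider axis where L sinφ = r sinθ; differentiating, L cosφ·φ̇ = r ω cosθ.
L cosφ = √(L² − r² sin²θ) = 0.041932 m.
|ω_rod| = r ω |cosθ| / √(L² − r² sin²θ) = 0.0136·226.1·0.42578/0.041932 = 31.228 rad/s.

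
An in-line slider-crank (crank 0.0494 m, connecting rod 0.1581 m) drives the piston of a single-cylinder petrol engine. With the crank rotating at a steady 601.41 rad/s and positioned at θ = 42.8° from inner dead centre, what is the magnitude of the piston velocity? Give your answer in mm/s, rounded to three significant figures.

24900

ω = 601.4 rad/s
For an in-line slider-crank, x = r cosθ + √(L² − r² sin²θ), so v = −rω sinθ·[1 + r cosθ/√(L² − r² sin²θ)].
With r = 0.0494 m, L = 0.1581 m, θ = 42.8°: √(L² − r² sin²θ) = 0.1545 m.
v = −0.0494·601.4·0.67944·[1 + 0.0494·0.73373/0.1545] = -24.922 m/s.
|v| = 24.922 m/s = 24922 mm/s.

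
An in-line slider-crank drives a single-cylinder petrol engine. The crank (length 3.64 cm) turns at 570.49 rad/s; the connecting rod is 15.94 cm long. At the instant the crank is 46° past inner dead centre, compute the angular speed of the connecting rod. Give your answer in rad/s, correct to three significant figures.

91.7

ω = 570.5 rad/s
The rod makes angle φ with the slider axis where L sinφ = r sinθ; differentiating, L cosφ·φ̇ = r ω cosθ.
L cosφ = √(L² − r² sin²θ) = 0.15723 m.
|ω_rod| = r ω |cosθ| / √(L² − r² sin²θ) = 0.0364·570.5·0.69466/0.15723 = 91.743 rad/s.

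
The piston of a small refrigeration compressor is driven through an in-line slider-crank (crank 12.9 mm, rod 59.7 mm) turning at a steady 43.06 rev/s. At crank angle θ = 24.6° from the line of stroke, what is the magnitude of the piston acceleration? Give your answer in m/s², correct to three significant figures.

ω = 2π·43.1 = 270.6 rad/s
x(θ) = r cosθ + √(L² − r² sin²θ); with ω constant, a = ω²·d²x/dθ².
d²x/dθ² = −r cosθ − r²(cos2θ)/√u − r⁴ sin²2θ/(4u^{3/2}),  u = L² − r² sin²θ = 0.00353525 m².
Substituting r = 0.0129 m, L = 0.0597 m, θ = 24.6°: d²x/dθ² = -0.013577 m.
a = ω²·d²x/dθ² = (270.6)²·(-0.013577) = -993.81 m/s²;  |a| = 993.81 m/s².

994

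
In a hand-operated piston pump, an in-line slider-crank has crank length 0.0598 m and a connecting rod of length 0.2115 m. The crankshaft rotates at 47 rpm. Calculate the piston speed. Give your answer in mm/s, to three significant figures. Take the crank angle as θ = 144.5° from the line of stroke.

131

ω = 2π·47/60 = 4.922 rad/s
For an in-line slider-crank, x = r cosθ + √(L² − r² sin²θ), so v = −rω sinθ·[1 + r cosθ/√(L² − r² sin²θ)].
With r = 0.0598 m, L = 0.2115 m, θ = 144.5°: √(L² − r² sin²θ) = 0.20863 m.
v = −0.0598·4.922·0.58070·[1 + 0.0598·-0.81412/0.20863] = -0.13103 m/s.
|v| = 0.13103 m/s = 131.03 mm/s.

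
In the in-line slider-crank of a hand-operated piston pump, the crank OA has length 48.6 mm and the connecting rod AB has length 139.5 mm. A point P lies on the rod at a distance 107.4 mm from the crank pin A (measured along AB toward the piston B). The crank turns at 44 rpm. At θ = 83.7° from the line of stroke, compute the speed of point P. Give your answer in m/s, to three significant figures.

ω = 4.608 rad/s.  Crank-pin speed |V_A| = rω = 0.22393 m/s, perpendicular to OA.
Rod angle: sinφ = −(r/L) sinθ ⇒ φ = -20.260°; ω_rod = −rω cosθ/√(L²−r²sin²θ) = -0.18777 rad/s.
V_P = V_A + ω_rod × AP, with AP = 0.1074 m along the rod.
Components: V_Px = −rω sinθ − a·ω_rod·sinφ = -0.22956 m/s;  V_Py = rω cosθ + a·ω_rod·cosφ = +0.0056545 m/s.
|V_P| = √(V_Px² + V_Py²) = 0.22963 m/s.

0.230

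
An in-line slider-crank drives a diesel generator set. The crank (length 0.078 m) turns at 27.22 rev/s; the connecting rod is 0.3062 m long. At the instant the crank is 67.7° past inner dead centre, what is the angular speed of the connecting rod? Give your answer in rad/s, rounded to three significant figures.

ω = 171 rad/s (converted from 27.22 rev/s).
The rod makes angle φ with the slider axis where L sinφ = r sinθ; differentiating, L cosφ·φ̇ = r ω cosθ.
L cosφ = √(L² − r² sin²θ) = 0.29757 m.
|ω_rod| = r ω |cosθ| / √(L² − r² sin²θ) = 0.078·171·0.37946/0.29757 = 17.011 rad/s.

17.0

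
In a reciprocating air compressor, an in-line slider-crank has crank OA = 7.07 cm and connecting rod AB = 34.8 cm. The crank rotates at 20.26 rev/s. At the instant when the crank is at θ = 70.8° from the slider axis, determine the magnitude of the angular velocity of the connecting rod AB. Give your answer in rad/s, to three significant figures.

ω = 127.3 rad/s (converted from 20.26 rev/s).
The rod makes angle φ with the slider axis where L sinφ = r sinθ; differentiating, L cosφ·φ̇ = r ω cosθ.
L cosφ = √(L² − r² sin²θ) = 0.34153 m.
|ω_rod| = r ω |cosθ| / √(L² − r² sin²θ) = 0.0707·127.3·0.32887/0.34153 = 8.6661 rad/s.

8.67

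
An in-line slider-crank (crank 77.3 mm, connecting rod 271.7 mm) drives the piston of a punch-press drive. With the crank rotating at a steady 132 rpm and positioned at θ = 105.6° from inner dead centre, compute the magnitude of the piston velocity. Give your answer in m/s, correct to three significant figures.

ω = 2π·132/60 = 13.82 rad/s
For an in-line slider-crank, x = r cosθ + √(L² − r² sin²θ), so v = −rω sinθ·[1 + r cosθ/√(L² − r² sin²θ)].
With r = 0.0773 m, L = 0.2717 m, θ = 105.6°: √(L² − r² sin²θ) = 0.2613 m.
v = −0.0773·13.82·0.96316·[1 + 0.0773·-0.26892/0.2613] = -0.94728 m/s.
|v| = 0.94728 m/s.

0.947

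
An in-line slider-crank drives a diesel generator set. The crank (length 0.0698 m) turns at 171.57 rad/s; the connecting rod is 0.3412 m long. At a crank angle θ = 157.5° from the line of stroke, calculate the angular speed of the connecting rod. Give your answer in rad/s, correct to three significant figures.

32.5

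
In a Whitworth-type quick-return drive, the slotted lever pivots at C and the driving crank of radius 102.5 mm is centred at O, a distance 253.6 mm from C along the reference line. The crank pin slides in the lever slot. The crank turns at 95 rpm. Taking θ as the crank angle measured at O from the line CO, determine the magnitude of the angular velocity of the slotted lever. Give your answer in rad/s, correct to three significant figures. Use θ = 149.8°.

ω = 9.948 rad/s (from 95 rpm).
Crank pin A relative to C: A = (d + r cosθ, r sinθ); lever angle φ = atan2(r sinθ, d + r cosθ).
Differentiating tanφ: φ̇ = rω(d cosθ + r)/(d² + r² + 2dr cosθ).
d² + r² + 2dr cosθ = |CA|² = 0.0298873 m²;  d cosθ + r = -0.11668 m.
|ω_lever| = |0.1025·9.948·-0.11668| / 0.0298873 = 3.9809 rad/s.

3.98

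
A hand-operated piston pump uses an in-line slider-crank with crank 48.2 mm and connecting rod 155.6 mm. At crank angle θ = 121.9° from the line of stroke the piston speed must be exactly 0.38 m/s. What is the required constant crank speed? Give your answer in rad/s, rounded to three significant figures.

11.2

For an in-line slider-crank, |v_piston| = rω|sinθ|·[1 + r cosθ/√(L² − r² sin²θ)].
With r = 0.0482 m, L = 0.1556 m, θ = 121.9°: the bracketed kinematic factor |dx/dθ| = 0.033978 m.
ω = v/|dx/dθ| = 0.38/0.033978 = 11.184 rad/s.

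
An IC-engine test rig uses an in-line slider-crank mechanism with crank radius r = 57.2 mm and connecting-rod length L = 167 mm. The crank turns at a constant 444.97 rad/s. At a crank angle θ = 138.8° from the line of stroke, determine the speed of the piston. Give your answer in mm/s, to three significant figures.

12300

ω = 445 rad/s
For an in-line slider-crank, x = r cosθ + √(L² − r² sin²θ), so v = −rω sinθ·[1 + r cosθ/√(L² − r² sin²θ)].
With r = 0.0572 m, L = 0.167 m, θ = 138.8°: √(L² − r² sin²θ) = 0.16269 m.
v = −0.0572·445·0.65869·[1 + 0.0572·-0.75241/0.16269] = -12.33 m/s.
|v| = 12.33 m/s = 12330 mm/s.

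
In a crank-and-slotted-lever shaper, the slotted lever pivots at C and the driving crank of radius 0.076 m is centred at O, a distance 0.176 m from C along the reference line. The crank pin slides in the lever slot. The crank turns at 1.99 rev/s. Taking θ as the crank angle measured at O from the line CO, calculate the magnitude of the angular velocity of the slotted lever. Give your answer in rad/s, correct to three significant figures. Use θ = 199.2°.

7.46

ω = 12.5 rad/s (from 1.99 rev/s).
Crank pin A relative to C: A = (d + r cosθ, r sinθ); lever angle φ = atan2(r sinθ, d + r cosθ).
Differentiating tanφ: φ̇ = rω(d cosθ + r)/(d² + r² + 2dr cosθ).
d² + r² + 2dr cosθ = |CA|² = 0.011488 m²;  d cosθ + r = -0.09021 m.
|ω_lever| = |0.076·12.5·-0.09021| / 0.011488 = 7.462 rad/s.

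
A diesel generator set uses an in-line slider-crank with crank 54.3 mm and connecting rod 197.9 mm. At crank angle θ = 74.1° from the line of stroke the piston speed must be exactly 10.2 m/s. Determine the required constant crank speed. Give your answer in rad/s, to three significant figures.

181

For an in-line slider-crank, |v_piston| = rω|sinθ|·[1 + r cosθ/√(L² − r² sin²θ)].
With r = 0.0543 m, L = 0.1979 m, θ = 74.1°: the bracketed kinematic factor |dx/dθ| = 0.056292 m.
ω = v/|dx/dθ| = 10.2/0.056292 = 181.2 rad/s.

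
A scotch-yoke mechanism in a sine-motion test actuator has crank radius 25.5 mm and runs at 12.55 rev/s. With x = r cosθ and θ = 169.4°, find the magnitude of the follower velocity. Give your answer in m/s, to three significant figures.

0.370

ω = 78.85 rad/s (from 12.55 rev/s).
x = r cosθ ⇒ ẋ = −rω sinθ.
|v| = rω|sinθ| = 0.0255·78.85·|sin 169.4°| = 0.36989 m/s.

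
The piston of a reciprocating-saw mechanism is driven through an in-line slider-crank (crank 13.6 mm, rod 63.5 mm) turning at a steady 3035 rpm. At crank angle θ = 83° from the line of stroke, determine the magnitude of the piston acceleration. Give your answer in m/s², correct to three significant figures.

ω = 2π·3035/60 = 317.8 rad/s
x(θ) = r cosθ + √(L² − r² sin²θ); with ω constant, a = ω²·d²x/dθ².
d²x/dθ² = −r cosθ − r²(cos2θ)/√u − r⁴ sin²2θ/(4u^{3/2}),  u = L² − r² sin²θ = 0.00385004 m².
Substituting r = 0.0136 m, L = 0.0635 m, θ = 83°: d²x/dθ² = +0.0012328 m.
a = ω²·d²x/dθ² = (317.8)²·(+0.0012328) = +124.53 m/s²;  |a| = 124.53 m/s².

125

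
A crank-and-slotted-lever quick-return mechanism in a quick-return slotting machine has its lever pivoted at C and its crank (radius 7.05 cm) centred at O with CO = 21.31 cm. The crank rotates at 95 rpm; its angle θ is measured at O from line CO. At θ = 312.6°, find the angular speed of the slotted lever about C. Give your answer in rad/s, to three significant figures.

ω = 9.948 rad/s (from 95 rpm).
Crank pin A relative to C: A = (d + r cosθ, r sinθ); lever angle φ = atan2(r sinθ, d + r cosθ).
Differentiating tanφ: φ̇ = rω(d cosθ + r)/(d² + r² + 2dr cosθ).
d² + r² + 2dr cosθ = |CA|² = 0.07072 m²;  d cosθ + r = +0.21474 m.
|ω_lever| = |0.0705·9.948·+0.21474| / 0.07072 = 2.1297 rad/s.

2.13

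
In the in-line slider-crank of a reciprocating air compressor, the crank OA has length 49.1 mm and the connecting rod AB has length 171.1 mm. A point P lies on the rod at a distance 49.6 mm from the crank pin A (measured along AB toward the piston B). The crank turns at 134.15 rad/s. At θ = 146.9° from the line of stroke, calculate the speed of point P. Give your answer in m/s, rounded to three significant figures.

ω = 134.2 rad/s.  Crank-pin speed |V_A| = rω = 6.5868 m/s, perpendicular to OA.
Rod angle: sinφ = −(r/L) sinθ ⇒ φ = -9.016°; ω_rod = −rω cosθ/√(L²−r²sin²θ) = +32.653 rad/s.
V_P = V_A + ω_rod × AP, with AP = 0.0496 m along the rod.
Components: V_Px = −rω sinθ − a·ω_rod·sinφ = -3.3432 m/s;  V_Py = rω cosθ + a·ω_rod·cosφ = -3.9183 m/s.
|V_P| = √(V_Px² + V_Py²) = 5.1508 m/s.

5.15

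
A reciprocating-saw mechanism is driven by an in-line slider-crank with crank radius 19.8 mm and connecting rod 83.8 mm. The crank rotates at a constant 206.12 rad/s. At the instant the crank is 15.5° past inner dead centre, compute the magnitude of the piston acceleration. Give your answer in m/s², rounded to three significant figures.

982

ω = 206.1 rad/s
x(θ) = r cosθ + √(L² − r² sin²θ); with ω constant, a = ω²·d²x/dθ².
d²x/dθ² = −r cosθ − r²(cos2θ)/√u − r⁴ sin²2θ/(4u^{3/2}),  u = L² − r² sin²θ = 0.00699444 m².
Substituting r = 0.0198 m, L = 0.0838 m, θ = 15.5°: d²x/dθ² = -0.023115 m.
a = ω²·d²x/dθ² = (206.1)²·(-0.023115) = -982.07 m/s²;  |a| = 982.07 m/s².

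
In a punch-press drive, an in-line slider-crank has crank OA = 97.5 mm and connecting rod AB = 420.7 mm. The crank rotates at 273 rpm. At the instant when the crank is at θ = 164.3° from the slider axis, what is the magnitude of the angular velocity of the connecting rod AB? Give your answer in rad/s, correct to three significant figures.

ω = 28.59 rad/s (converted from 273 rpm).
The rod makes angle φ with the slider axis where L sinφ = r sinθ; differentiating, L cosφ·φ̇ = r ω cosθ.
L cosφ = √(L² − r² sin²θ) = 0.41987 m.
|ω_rod| = r ω |cosθ| / √(L² − r² sin²θ) = 0.0975·28.59·0.96269/0.41987 = 6.391 rad/s.

6.39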